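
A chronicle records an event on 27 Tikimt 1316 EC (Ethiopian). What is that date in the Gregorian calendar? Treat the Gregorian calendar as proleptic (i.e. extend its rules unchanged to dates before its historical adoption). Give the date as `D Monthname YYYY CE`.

Julian Day Number of the source date = 2204581.
Converting JDN 2204581 to the Gregorian calendar gives 2 November 1323 CE.

2 November 1323 CE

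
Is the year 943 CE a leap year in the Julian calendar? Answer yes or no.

no

943 mod 4 = 3, so it is a common year in the Julian calendar.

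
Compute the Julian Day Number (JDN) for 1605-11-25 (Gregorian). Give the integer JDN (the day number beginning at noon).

JDN 2400001 is 17 November 1858 CE (Gregorian), MJD 0; the target day is −92398 days from there, so JDN = 2307603.

2307603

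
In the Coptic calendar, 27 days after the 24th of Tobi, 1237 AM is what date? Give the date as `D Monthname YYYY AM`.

21 Meshir 1237 AM

JDN of the 24th of Tobi, 1237 AM = 2276622.
2276622 + 27 = 2276649.
JDN 2276649 in the Coptic calendar is 21 Meshir 1237 AM.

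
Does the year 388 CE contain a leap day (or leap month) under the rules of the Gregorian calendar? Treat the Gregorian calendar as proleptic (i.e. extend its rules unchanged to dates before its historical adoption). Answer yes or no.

388 is divisible by 4 and not by 100, so it is a leap year.

yes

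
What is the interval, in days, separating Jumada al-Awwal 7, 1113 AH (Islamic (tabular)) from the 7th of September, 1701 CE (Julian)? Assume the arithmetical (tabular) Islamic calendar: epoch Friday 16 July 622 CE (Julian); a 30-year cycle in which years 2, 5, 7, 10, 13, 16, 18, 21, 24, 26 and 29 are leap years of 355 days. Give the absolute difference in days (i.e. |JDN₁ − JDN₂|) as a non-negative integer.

JDN of the first date = 2342620.
JDN of the second date = 2342598.
|2342598 − 2342620| = 22.

22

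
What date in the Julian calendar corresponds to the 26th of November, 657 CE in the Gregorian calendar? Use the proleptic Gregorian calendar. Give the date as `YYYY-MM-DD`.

The Julian–Gregorian offset here is 3 days (Julian trailing).
26 November 657 Gregorian − 3 days → 23 November 657 Julian.

0657-11-23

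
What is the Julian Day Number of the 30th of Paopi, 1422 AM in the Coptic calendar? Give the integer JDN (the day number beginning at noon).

2344109

In the Gregorian calendar the same day is 7 November 1705.
JDN 2400001 is 17 November 1858 CE (Gregorian), MJD 0; the target day is −55892 days from there, so JDN = 2344109.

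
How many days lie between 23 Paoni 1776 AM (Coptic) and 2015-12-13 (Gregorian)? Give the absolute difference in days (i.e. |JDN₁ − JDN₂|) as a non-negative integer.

JDN of the first date = 2473641.
JDN of the second date = 2457370.
|2457370 − 2473641| = 16271.

16271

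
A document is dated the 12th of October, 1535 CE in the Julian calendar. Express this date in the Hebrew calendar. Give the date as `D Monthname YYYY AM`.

14 Cheshvan 5296 AM

Julian Day Number of the source date = 2282001.
Converting JDN 2282001 to the Hebrew calendar gives 14 Cheshvan 5296 AM.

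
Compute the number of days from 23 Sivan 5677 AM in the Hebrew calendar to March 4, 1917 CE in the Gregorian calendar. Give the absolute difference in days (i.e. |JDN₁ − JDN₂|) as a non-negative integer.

101

First date → JDN 2421393; second date → JDN 2421292.
The interval is |2421393 − 2421292| = 101 days.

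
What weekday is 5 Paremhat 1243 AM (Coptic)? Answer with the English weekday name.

This is JDN 2278854 (11 March 1527 Gregorian).
JDN 2278854 mod 7 = 4, and JDN 0 was a Monday, so this is a Friday.

Friday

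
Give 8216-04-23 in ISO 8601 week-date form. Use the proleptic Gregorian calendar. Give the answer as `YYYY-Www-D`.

8216-W17-2

The weekday is Tuesday (ISO weekday 2).
That Tuesday belongs to ISO week 17 of ISO year 8216.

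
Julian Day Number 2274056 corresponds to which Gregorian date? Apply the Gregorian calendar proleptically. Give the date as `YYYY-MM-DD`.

Counting from JDN 2299161 = 15 Oct 1582 gives an offset of -25105 days.

1514-01-20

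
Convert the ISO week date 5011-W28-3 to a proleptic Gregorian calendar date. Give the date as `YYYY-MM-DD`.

5011-07-10

ISO week 1 of 5011 is the week containing the first Thursday of 5011.
Week 28, day 3 (Wednesday) lands on 5011-07-10.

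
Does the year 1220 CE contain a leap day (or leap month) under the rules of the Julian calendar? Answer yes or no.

1220 mod 4 = 0, so it is a leap year in the Julian calendar.

yes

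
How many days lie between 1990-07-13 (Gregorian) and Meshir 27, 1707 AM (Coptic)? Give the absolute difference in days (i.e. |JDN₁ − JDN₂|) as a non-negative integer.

236

JDN of the first date = 2448086.
JDN of the second date = 2448322.
|2448322 − 2448086| = 236.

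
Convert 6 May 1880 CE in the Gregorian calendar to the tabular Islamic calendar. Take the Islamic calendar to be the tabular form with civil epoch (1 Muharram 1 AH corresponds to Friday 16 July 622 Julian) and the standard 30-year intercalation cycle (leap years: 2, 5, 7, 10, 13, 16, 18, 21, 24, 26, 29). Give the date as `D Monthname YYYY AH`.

Julian Day Number of the source date = 2407842.
Converting JDN 2407842 to the tabular Islamic calendar gives 26 Jumada al-Awwal 1297 AH.

26 Jumada al-Awwal 1297 AH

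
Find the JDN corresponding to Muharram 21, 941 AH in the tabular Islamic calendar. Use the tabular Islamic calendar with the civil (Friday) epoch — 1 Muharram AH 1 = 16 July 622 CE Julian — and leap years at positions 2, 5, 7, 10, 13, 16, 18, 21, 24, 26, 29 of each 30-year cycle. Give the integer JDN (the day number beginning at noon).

2281565

Equivalently 12 August 1534 (proleptic Gregorian).
JDN 2299161 is 15 October 1582 CE (Gregorian); the target day is −17596 days from there, so JDN = 2281565.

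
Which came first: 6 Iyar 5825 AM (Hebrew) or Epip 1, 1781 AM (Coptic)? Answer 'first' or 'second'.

first

First date → JDN 2475418; second date → JDN 2475475.
JDN 2475418 < JDN 2475475, so the first date is earlier.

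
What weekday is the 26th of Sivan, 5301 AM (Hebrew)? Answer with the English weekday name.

This is JDN 2284080 (1 July 1541 Gregorian).
JDN 2284080 mod 7 = 1, and JDN 0 was a Monday, so this is a Tuesday.

Tuesday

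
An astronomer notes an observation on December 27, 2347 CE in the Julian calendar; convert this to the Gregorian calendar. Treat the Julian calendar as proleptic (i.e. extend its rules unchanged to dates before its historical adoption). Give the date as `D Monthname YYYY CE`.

For dates in this range the Gregorian date is 16 days ahead of the Julian.
27 December 2347 Julian + 16 days → 12 January 2348 Gregorian.

12 January 2348 CE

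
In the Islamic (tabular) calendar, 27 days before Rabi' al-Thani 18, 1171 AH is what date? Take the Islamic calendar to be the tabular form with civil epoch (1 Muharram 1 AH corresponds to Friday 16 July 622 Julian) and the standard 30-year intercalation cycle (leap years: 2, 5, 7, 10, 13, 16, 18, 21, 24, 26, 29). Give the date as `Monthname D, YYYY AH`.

Counting 27 days back from JDN 2363155 reaches JDN 2363128, which is Rabi' al-Awwal 21, 1171 AH.

Rabi' al-Awwal 21, 1171 AH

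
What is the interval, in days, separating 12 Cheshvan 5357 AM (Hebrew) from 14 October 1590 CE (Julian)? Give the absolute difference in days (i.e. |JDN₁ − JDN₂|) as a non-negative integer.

2202

JDN of the first date = 2304294.
JDN of the second date = 2302092.
|2302092 − 2304294| = 2202.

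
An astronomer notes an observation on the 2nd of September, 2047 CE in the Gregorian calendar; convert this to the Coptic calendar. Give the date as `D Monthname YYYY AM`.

27 Mesori 1763 AM

Julian Day Number of the source date = 2468956.
Converting JDN 2468956 to the Coptic calendar gives 27 Mesori 1763 AM.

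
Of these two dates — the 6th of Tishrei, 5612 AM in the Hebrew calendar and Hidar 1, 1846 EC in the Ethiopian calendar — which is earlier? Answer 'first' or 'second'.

Converting both to JDN: 2397398 vs 2398167; the smaller is the first.

first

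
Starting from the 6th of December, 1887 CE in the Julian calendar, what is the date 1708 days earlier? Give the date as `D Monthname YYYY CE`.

Counting 1708 days back from JDN 2410624 reaches JDN 2408916, which is 3 April 1883 CE.

3 April 1883 CE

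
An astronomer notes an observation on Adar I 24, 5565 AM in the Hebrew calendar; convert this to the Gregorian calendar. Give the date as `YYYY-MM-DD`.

Julian Day Number of the source date = 2380376.
Converting JDN 2380376 to the Gregorian calendar gives 23 February 1805 CE.

1805-02-23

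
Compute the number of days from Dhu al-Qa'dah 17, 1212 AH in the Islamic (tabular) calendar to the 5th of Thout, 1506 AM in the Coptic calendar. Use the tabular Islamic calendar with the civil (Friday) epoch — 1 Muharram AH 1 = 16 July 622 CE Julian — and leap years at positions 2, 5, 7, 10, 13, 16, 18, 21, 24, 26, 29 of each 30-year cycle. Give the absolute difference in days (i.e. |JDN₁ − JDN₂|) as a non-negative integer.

JDN of the first date = 2377889.
JDN of the second date = 2374735.
|2374735 − 2377889| = 3154.

3154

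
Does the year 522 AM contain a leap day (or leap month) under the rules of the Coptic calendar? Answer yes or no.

522 mod 4 = 2; in the Coptic calendar a year is leap when year mod 4 = 3, so it is a common year.

no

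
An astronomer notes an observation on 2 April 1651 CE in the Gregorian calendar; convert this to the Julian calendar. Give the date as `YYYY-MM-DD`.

At this point the Julian calendar is 10 days behind the Gregorian.
2 April 1651 Gregorian − 10 days → 23 March 1651 Julian.

1651-03-23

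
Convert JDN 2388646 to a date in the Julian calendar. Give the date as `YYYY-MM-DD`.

The Gregorian equivalent of JDN 2388646 is 16 October 1827.
In the Julian calendar that day is 1827-10-04.

1827-10-04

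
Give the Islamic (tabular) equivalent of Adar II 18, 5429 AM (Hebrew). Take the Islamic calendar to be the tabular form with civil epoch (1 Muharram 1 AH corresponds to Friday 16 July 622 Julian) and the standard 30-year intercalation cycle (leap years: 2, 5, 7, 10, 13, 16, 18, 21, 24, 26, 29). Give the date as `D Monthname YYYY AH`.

Julian Day Number of the source date = 2330730.
Converting JDN 2330730 to the tabular Islamic calendar gives 18 Shawwal 1079 AH.

18 Shawwal 1079 AH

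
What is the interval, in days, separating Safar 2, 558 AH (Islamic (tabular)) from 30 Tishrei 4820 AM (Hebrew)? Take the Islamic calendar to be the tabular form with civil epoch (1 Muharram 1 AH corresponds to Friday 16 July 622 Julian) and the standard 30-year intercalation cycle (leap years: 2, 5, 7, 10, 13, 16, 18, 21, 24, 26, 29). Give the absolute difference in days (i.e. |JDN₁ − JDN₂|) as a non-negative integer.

37713

First date → JDN 2145853; second date → JDN 2108140.
The interval is |2145853 − 2108140| = 37713 days.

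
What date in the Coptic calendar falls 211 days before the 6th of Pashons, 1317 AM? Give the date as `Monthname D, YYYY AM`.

Paopi 5, 1317 AM

Counting 211 days back from JDN 2305944 reaches JDN 2305733, which is Paopi 5, 1317 AM.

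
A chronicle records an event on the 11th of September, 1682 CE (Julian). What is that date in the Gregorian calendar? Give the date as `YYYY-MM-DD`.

1682-09-21

The Julian–Gregorian offset here is 10 days (Julian trailing).
11 September 1682 Julian + 10 days → 21 September 1682 Gregorian.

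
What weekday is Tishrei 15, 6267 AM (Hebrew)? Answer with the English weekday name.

Monday

In the Gregorian calendar this is 4 October 2506 (JDN 2636634).
Since JDN mod 7 = 0 (0 = Monday), the day is Monday.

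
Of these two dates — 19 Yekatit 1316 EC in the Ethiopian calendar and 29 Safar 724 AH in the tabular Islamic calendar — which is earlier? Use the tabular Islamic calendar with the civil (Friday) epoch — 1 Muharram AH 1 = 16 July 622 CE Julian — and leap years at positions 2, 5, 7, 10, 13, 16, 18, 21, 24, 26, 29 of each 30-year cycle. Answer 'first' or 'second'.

First date → JDN 2204693; second date → JDN 2204705.
JDN 2204693 < JDN 2204705, so the first date is earlier.

first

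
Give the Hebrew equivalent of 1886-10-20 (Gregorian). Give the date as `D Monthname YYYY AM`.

Julian Day Number of the source date = 2410200.
Converting JDN 2410200 to the Hebrew calendar gives 21 Tishrei 5647 AM.

21 Tishrei 5647 AM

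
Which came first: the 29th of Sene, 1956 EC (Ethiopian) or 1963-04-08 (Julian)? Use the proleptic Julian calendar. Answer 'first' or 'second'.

The two dates have Julian Day Numbers 2438583 and 2438141 respectively.
Since 2438141 < 2438583, the second date comes first.

second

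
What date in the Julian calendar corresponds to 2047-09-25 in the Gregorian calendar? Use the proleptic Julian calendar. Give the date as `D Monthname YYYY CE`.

At this point the Julian calendar is 13 days behind the Gregorian.
25 September 2047 Gregorian − 13 days → 12 September 2047 Julian.

12 September 2047 CE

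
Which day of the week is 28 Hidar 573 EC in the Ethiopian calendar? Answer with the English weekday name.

Equivalently 26 November 580 Gregorian, JDN 1933231.
Since JDN mod 7 = 6 (0 = Monday), the day is Sunday.

Sunday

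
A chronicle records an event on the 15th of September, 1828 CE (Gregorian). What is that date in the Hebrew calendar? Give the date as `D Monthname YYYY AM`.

Julian Day Number of the source date = 2388981.
Converting JDN 2388981 to the Hebrew calendar gives 7 Tishrei 5589 AM.

7 Tishrei 5589 AM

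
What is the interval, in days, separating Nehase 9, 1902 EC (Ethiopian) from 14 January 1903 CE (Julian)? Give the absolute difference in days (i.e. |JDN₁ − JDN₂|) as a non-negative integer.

JDN of the first date = 2418899.
JDN of the second date = 2416142.
|2416142 − 2418899| = 2757.

2757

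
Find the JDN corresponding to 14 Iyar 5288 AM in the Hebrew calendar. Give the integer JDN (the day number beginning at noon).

2279283

Equivalently 13 May 1528 (proleptic Gregorian).
JDN 2299161 is 15 October 1582 CE (Gregorian); the target day is −19878 days from there, so JDN = 2279283.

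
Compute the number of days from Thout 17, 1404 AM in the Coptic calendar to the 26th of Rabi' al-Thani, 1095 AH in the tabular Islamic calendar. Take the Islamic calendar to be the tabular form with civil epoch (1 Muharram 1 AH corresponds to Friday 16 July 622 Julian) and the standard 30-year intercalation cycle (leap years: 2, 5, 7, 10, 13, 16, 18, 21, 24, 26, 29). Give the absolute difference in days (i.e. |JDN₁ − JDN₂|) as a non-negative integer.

1261

JDN of the first date = 2337492.
JDN of the second date = 2336231.
|2336231 − 2337492| = 1261.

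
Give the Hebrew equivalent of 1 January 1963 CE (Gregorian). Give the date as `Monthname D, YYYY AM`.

Tevet 5, 5723 AM

Both dates share Julian Day Number 2438031; in the Hebrew calendar that is 5 Tevet 5723 AM.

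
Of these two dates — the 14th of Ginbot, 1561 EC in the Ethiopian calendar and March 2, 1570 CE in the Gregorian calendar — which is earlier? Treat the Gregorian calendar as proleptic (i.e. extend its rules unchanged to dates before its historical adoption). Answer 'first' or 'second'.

first

The two dates have Julian Day Numbers 2294264 and 2294551 respectively.
Since 2294264 < 2294551, the first date comes first.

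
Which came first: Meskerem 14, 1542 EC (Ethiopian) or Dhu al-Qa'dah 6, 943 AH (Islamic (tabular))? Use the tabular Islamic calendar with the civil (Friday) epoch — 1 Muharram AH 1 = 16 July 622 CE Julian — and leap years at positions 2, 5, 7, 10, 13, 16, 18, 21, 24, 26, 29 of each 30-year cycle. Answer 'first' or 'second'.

Converting both to JDN: 2287084 vs 2282553; the smaller is the second.

second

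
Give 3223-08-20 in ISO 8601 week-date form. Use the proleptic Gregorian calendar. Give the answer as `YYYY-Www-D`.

The weekday is Sunday (ISO weekday 7).
That Sunday belongs to ISO week 33 of ISO year 3223.

3223-W33-7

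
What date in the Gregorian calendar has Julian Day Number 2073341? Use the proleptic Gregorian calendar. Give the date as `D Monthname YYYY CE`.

Counting from JDN 2299161 = 15 Oct 1582 gives an offset of -225820 days.

6 July 964 CE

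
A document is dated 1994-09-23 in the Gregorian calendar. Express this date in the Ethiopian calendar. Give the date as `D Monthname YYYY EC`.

Both dates share Julian Day Number 2449619; in the Ethiopian calendar that is 13 Meskerem 1987 EC.

13 Meskerem 1987 EC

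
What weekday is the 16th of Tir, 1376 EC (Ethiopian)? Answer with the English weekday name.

Tuesday

In the proleptic Gregorian calendar this is 20 January 1384 (JDN 2226575).
JDN 2226575 mod 7 = 1, and JDN 0 was a Monday, so this is a Tuesday.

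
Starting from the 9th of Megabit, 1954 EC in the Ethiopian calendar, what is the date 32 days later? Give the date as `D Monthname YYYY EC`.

11 Miyazya 1954 EC

Counting 32 days forward from JDN 2437742 reaches JDN 2437774, which is 11 Miyazya 1954 EC.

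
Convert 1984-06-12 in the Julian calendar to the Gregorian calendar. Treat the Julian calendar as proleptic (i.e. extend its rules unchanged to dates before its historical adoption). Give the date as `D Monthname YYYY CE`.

For dates in this range the Gregorian date is 13 days ahead of the Julian.
12 June 1984 Julian + 13 days → 25 June 1984 Gregorian.

25 June 1984 CE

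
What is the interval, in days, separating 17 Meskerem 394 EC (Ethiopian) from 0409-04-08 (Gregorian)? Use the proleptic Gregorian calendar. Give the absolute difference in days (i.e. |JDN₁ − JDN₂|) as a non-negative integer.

2762

First date → JDN 1867780; second date → JDN 1870542.
The interval is |1867780 − 1870542| = 2762 days.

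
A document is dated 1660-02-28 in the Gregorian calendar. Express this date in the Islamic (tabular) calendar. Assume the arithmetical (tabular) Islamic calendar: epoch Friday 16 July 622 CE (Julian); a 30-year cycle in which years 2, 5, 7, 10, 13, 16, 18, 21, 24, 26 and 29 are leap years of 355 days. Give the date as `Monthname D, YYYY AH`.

Jumada al-Thani 16, 1070 AH

Julian Day Number of the source date = 2327421.
Converting JDN 2327421 to the tabular Islamic calendar gives 16 Jumada al-Thani 1070 AH.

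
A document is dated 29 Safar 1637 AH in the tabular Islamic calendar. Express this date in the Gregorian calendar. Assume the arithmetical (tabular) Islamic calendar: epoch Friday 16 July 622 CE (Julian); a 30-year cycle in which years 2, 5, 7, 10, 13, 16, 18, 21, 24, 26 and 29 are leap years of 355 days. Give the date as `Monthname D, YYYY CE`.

Both dates share Julian Day Number 2528242; in the Gregorian calendar that is 28 December 2209 CE.

December 28, 2209 CE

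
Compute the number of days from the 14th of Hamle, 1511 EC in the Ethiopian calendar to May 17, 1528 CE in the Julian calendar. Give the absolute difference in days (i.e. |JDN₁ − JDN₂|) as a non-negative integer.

3236

First date → JDN 2276061; second date → JDN 2279297.
The interval is |2276061 − 2279297| = 3236 days.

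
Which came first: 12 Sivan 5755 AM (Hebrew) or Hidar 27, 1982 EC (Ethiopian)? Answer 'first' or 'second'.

second

First date → JDN 2449879; second date → JDN 2447867.
JDN 2447867 < JDN 2449879, so the second date is earlier.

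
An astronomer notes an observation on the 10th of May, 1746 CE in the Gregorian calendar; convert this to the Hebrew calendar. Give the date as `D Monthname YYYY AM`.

20 Iyar 5506 AM

Both dates share Julian Day Number 2358903; in the Hebrew calendar that is 20 Iyar 5506 AM.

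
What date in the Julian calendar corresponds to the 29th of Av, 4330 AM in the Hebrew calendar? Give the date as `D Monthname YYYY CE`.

16 August 570 CE

The source date corresponds to 18 August 570 in the proleptic Gregorian calendar (JDN 1929478).
That day falls on 16 August 570 CE in the Julian calendar.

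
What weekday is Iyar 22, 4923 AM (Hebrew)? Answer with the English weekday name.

Equivalently 4 May 1163 Gregorian, JDN 2145960.
2145960 ≡ 5 (mod 7); counting from Monday = 0 gives Saturday.

Saturday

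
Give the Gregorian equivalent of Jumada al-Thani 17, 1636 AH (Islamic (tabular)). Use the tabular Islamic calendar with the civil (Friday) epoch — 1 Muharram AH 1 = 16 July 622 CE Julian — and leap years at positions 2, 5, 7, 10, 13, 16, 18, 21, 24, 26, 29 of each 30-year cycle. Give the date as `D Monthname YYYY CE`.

Julian Day Number of the source date = 2527993.
Converting JDN 2527993 to the Gregorian calendar gives 23 April 2209 CE.

23 April 2209 CE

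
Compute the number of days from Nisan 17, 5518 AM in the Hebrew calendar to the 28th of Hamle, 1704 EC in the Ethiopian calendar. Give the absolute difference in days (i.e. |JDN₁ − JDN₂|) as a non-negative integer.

16702

First date → JDN 2363271; second date → JDN 2346569.
The interval is |2363271 − 2346569| = 16702 days.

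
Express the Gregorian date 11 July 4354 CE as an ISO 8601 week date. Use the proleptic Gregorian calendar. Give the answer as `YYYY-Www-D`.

4354-W27-7

The weekday is Sunday (ISO weekday 7).
That Sunday belongs to ISO week 27 of ISO year 4354.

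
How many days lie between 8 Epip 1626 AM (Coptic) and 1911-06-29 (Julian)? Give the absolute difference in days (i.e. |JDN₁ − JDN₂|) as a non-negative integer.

First date → JDN 2418868; second date → JDN 2419230.
The interval is |2418868 − 2419230| = 362 days.

362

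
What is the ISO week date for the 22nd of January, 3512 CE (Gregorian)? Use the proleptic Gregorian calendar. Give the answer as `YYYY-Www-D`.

3512-W04-1

The weekday is Monday (ISO weekday 1).
That Monday belongs to ISO week 4 of ISO year 3512.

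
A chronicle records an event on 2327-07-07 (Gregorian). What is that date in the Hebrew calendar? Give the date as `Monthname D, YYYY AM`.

Tammuz 17, 6087 AM

Both dates share Julian Day Number 2571166; in the Hebrew calendar that is 17 Tammuz 6087 AM.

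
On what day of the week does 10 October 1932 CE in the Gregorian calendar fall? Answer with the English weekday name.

Monday

Since JDN mod 7 = 0 (0 = Monday), the day is Monday.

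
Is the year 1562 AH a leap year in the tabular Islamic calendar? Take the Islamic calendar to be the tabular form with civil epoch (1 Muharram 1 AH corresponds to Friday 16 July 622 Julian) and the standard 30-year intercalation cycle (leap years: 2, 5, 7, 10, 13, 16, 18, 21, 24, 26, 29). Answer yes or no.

Year 1562 AH is year 2 of its 30-year cycle; leap positions are 2, 5, 7, 10, 13, 16, 18, 21, 24, 26, 29, so it is a leap year (355 days).

yes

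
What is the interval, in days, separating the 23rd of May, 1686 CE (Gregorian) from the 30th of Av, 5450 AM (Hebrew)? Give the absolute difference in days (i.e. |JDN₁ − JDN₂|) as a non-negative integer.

1535

JDN of the first date = 2337002.
JDN of the second date = 2338537.
|2338537 − 2337002| = 1535.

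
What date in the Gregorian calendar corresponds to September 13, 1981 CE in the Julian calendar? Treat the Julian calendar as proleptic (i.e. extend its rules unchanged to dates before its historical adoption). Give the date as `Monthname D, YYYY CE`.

For dates in this range the Gregorian date is 13 days ahead of the Julian.
13 September 1981 Julian + 13 days → 26 September 1981 Gregorian.

September 26, 1981 CE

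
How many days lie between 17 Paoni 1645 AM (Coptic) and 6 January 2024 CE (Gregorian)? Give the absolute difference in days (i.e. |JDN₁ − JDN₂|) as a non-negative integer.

34529

JDN of the first date = 2425787.
JDN of the second date = 2460316.
|2460316 − 2425787| = 34529.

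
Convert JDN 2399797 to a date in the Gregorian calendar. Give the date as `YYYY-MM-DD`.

JDN 2451545 is 1 Jan 2000; 2399797 is −51748 days from there.

1858-04-27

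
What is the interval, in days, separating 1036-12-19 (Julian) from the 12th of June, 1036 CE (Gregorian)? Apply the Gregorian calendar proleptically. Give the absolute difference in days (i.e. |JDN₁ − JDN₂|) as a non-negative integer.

196

JDN of the first date = 2099810.
JDN of the second date = 2099614.
|2099614 − 2099810| = 196.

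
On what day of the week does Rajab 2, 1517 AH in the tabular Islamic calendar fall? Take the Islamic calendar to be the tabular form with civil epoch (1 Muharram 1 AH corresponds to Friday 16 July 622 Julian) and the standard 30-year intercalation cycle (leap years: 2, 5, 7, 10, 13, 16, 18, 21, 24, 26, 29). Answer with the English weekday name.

Saturday

This is JDN 2485838 (21 November 2093 Gregorian).
2485838 ≡ 5 (mod 7); counting from Monday = 0 gives Saturday.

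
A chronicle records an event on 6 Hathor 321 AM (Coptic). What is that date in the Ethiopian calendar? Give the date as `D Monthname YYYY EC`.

Both dates share Julian Day Number 1941975; in the Ethiopian calendar that is 6 Hidar 597 EC.

6 Hidar 597 EC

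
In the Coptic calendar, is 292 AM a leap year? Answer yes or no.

292 mod 4 = 0; in the Coptic calendar a year is leap when year mod 4 = 3, so it is a common year.

no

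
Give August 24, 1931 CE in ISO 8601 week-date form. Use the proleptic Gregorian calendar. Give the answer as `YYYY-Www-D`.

The weekday is Monday (ISO weekday 1).
That Monday belongs to ISO week 35 of ISO year 1931.

1931-W35-1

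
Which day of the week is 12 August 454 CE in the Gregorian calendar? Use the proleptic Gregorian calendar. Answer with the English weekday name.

Wednesday

1887104 ≡ 2 (mod 7); counting from Monday = 0 gives Wednesday.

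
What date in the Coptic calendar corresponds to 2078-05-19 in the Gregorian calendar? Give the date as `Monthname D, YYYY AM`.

Pashons 11, 1794 AM

Julian Day Number of the source date = 2480173.
Converting JDN 2480173 to the Coptic calendar gives 11 Pashons 1794 AM.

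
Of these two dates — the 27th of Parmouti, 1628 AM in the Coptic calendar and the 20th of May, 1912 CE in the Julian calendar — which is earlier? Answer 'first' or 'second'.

first

The two dates have Julian Day Numbers 2419528 and 2419556 respectively.
Since 2419528 < 2419556, the first date comes first.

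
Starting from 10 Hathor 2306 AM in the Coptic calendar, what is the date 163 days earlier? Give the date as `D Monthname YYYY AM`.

2 Paoni 2305 AM

The starting date is JDN 2667000; 2667000 − 163 = 2666837.
JDN 2666837 corresponds to 2 Paoni 2305 AM.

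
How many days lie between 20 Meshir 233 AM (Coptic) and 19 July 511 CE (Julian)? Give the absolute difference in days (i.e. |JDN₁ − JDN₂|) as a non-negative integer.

JDN of the first date = 1909937.
JDN of the second date = 1907900.
|1907900 − 1909937| = 2037.

2037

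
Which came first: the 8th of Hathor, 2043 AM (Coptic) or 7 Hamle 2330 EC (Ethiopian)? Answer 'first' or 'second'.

First date → JDN 2570937; second date → JDN 2575194.
JDN 2570937 < JDN 2575194, so the first date is earlier.

first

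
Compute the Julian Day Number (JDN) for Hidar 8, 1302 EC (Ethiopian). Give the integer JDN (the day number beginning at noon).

2199478

Equivalently 12 November 1309 (proleptic Gregorian).
JDN 2299161 is 15 October 1582 CE (Gregorian); the target day is −99683 days from there, so JDN = 2199478.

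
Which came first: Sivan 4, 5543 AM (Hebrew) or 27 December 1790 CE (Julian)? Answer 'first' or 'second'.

first

The two dates have Julian Day Numbers 2372442 and 2375216 respectively.
Since 2372442 < 2375216, the first date comes first.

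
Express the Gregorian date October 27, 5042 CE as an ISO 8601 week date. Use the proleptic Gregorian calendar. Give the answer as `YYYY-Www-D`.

The weekday is Thursday (ISO weekday 4).
That Thursday belongs to ISO week 43 of ISO year 5042.

5042-W43-4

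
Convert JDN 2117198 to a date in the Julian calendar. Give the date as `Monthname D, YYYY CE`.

July 28, 1084 CE

The proleptic Gregorian equivalent of JDN 2117198 is 3 August 1084.
In the Julian calendar that day is July 28, 1084 CE.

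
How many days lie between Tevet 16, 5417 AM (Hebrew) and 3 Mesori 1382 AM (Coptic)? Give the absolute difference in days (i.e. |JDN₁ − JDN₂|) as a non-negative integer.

First date → JDN 2326268; second date → JDN 2329772.
The interval is |2326268 − 2329772| = 3504 days.

3504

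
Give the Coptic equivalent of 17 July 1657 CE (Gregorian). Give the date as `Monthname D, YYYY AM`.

Both dates share Julian Day Number 2326465; in the Coptic calendar that is 13 Epip 1373 AM.

Epip 13, 1373 AM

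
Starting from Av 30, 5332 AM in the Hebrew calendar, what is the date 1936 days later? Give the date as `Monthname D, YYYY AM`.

The starting date is JDN 2295452; 2295452 + 1936 = 2297388.
JDN 2297388 corresponds to Kislev 17, 5338 AM.

Kislev 17, 5338 AM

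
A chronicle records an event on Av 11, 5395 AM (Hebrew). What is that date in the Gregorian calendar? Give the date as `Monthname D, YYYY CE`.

July 26, 1635 CE

Julian Day Number of the source date = 2318438.
Converting JDN 2318438 to the Gregorian calendar gives 26 July 1635 CE.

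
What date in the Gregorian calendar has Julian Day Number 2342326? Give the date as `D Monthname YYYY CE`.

JDN 2451545 is 1 Jan 2000; 2342326 is −109219 days from there.

20 December 1700 CE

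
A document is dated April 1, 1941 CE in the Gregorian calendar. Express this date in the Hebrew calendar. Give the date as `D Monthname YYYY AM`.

Both dates share Julian Day Number 2430086; in the Hebrew calendar that is 4 Nisan 5701 AM.

4 Nisan 5701 AM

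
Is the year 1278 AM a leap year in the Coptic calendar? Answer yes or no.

no

1278 mod 4 = 2; in the Coptic calendar a year is leap when year mod 4 = 3, so it is a common year.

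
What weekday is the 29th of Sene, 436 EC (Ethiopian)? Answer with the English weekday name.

Friday

Equivalently 24 June 444 Gregorian, JDN 1883403.
Since JDN mod 7 = 4 (0 = Monday), the day is Friday.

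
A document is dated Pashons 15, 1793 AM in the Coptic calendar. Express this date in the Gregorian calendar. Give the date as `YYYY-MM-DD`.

2077-05-23

Julian Day Number of the source date = 2479812.
Converting JDN 2479812 to the Gregorian calendar gives 23 May 2077 CE.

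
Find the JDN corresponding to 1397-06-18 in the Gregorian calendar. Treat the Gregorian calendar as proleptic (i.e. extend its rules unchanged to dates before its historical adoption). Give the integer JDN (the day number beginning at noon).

2231473

JDN 2451545 is 1 January 2000 CE (Gregorian); the target day is −220072 days from there, so JDN = 2231473.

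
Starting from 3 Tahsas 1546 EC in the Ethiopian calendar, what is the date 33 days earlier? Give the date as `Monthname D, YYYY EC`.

JDN of 3 Tahsas 1546 EC = 2288624.
2288624 − 33 = 2288591.
JDN 2288591 in the Ethiopian calendar is Tikimt 30, 1546 EC.

Tikimt 30, 1546 EC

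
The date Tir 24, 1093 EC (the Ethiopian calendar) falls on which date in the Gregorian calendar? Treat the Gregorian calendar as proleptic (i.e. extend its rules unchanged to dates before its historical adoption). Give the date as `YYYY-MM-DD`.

Julian Day Number of the source date = 2123217.
Converting JDN 2123217 to the Gregorian calendar gives 26 January 1101 CE.

1101-01-26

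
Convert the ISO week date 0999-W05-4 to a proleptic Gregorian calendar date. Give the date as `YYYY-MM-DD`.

ISO week 1 of 999 is the week containing the first Thursday of 999.
Week 5, day 4 (Thursday) lands on 0999-01-31.

0999-01-31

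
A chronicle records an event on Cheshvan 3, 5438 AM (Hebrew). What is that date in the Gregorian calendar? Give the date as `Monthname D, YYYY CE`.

October 29, 1677 CE

Both dates share Julian Day Number 2333874; in the Gregorian calendar that is 29 October 1677 CE.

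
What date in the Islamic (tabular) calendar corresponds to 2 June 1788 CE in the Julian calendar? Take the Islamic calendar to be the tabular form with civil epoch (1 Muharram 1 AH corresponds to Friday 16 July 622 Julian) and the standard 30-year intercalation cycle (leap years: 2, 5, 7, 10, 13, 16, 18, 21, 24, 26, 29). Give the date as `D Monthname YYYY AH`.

Both dates share Julian Day Number 2374278; in the tabular Islamic calendar that is 9 Ramadan 1202 AH.

9 Ramadan 1202 AH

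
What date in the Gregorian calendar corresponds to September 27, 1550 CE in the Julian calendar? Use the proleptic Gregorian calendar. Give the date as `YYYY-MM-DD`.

At this point the Julian calendar is 10 days behind the Gregorian.
27 September 1550 Julian + 10 days → 7 October 1550 Gregorian.

1550-10-07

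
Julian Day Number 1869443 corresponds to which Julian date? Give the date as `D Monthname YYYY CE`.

4 April 406 CE

The proleptic Gregorian equivalent of JDN 1869443 is 5 April 406.
In the Julian calendar that day is 4 April 406 CE.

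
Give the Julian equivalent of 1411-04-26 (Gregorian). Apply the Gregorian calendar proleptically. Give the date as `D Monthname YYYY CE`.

17 April 1411 CE

The Julian–Gregorian offset here is 9 days (Julian trailing).
26 April 1411 Gregorian − 9 days → 17 April 1411 Julian.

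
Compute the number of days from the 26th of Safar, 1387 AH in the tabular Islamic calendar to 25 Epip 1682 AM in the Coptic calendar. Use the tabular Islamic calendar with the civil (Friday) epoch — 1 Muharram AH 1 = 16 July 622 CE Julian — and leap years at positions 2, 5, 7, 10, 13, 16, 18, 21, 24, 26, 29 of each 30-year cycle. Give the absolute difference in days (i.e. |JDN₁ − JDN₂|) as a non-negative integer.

First date → JDN 2439647; second date → JDN 2439339.
The interval is |2439647 − 2439339| = 308 days.

308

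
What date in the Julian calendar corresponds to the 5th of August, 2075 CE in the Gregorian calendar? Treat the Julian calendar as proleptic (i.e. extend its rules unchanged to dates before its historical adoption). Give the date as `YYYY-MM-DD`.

At this point the Julian calendar is 13 days behind the Gregorian.
5 August 2075 Gregorian − 13 days → 23 July 2075 Julian.

2075-07-23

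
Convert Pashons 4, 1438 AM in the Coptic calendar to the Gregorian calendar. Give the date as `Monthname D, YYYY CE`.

Julian Day Number of the source date = 2350137.
Converting JDN 2350137 to the Gregorian calendar gives 10 May 1722 CE.

May 10, 1722 CE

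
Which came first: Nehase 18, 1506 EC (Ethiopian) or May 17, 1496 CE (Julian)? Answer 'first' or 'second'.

second

The two dates have Julian Day Numbers 2274269 and 2267609 respectively.
Since 2267609 < 2274269, the second date comes first.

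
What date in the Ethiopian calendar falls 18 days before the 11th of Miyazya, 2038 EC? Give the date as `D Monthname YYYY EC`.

23 Megabit 2038 EC

JDN of the 11th of Miyazya, 2038 EC = 2468455.
2468455 − 18 = 2468437.
JDN 2468437 in the Ethiopian calendar is 23 Megabit 2038 EC.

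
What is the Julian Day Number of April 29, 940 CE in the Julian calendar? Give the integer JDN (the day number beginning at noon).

Equivalently 4 May 940 (proleptic Gregorian).
JDN 2400001 is 17 November 1858 CE (Gregorian), MJD 0; the target day is −335489 days from there, so JDN = 2064512.

2064512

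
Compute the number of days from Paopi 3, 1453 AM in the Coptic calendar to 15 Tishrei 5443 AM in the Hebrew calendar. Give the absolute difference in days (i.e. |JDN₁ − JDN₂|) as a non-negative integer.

First date → JDN 2355405; second date → JDN 2335688.
The interval is |2355405 − 2335688| = 19717 days.

19717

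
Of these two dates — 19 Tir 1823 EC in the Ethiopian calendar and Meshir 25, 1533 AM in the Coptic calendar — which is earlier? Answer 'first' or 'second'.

The two dates have Julian Day Numbers 2389844 and 2384767 respectively.
Since 2384767 < 2389844, the second date comes first.

second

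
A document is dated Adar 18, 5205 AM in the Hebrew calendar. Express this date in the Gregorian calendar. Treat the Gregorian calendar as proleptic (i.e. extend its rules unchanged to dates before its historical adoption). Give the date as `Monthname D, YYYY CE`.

Both dates share Julian Day Number 2248900; in the Gregorian calendar that is 6 March 1445 CE.

March 6, 1445 CE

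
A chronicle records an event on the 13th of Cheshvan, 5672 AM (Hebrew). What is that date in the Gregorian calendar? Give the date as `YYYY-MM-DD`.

1911-11-04

Julian Day Number of the source date = 2419345.
Converting JDN 2419345 to the Gregorian calendar gives 4 November 1911 CE.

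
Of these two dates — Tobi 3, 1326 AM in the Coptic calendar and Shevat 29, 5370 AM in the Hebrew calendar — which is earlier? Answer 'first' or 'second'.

The two dates have Julian Day Numbers 2309108 and 2309153 respectively.
Since 2309108 < 2309153, the first date comes first.

first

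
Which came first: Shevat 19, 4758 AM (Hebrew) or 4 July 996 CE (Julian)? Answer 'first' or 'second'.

second

The two dates have Julian Day Numbers 2085596 and 2085032 respectively.
Since 2085032 < 2085596, the second date comes first.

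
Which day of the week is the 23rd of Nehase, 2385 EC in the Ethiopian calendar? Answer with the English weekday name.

This is JDN 2595329 (1 September 2393 Gregorian).
2595329 ≡ 2 (mod 7); counting from Monday = 0 gives Wednesday.

Wednesday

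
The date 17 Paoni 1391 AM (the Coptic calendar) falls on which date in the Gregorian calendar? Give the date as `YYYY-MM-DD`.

1675-06-21

Julian Day Number of the source date = 2333013.
Converting JDN 2333013 to the Gregorian calendar gives 21 June 1675 CE.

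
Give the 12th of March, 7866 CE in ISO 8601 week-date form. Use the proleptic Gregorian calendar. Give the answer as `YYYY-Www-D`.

The weekday is Monday (ISO weekday 1).
That Monday belongs to ISO week 11 of ISO year 7866.

7866-W11-1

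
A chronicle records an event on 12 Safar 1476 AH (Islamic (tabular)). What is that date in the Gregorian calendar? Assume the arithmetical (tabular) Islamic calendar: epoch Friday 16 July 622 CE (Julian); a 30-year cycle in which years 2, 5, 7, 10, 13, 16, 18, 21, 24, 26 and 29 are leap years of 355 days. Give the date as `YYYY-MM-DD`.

Julian Day Number of the source date = 2471172.
Converting JDN 2471172 to the Gregorian calendar gives 26 September 2053 CE.

2053-09-26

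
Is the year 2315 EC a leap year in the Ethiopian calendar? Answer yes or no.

2315 mod 4 = 3; in the Ethiopian calendar a year is leap when year mod 4 = 3, so it is a leap year.

yes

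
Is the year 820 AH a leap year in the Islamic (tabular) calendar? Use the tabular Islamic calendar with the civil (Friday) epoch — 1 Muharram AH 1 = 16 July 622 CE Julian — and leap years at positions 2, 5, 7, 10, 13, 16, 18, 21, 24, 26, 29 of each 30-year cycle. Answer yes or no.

yes

Year 820 AH is year 10 of its 30-year cycle; leap positions are 2, 5, 7, 10, 13, 16, 18, 21, 24, 26, 29, so it is a leap year (355 days).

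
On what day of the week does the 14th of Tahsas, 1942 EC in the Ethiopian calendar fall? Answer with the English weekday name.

In the Gregorian calendar this is 23 December 1949 (JDN 2433274).
JDN 2433274 mod 7 = 4, and JDN 0 was a Monday, so this is a Friday.

Friday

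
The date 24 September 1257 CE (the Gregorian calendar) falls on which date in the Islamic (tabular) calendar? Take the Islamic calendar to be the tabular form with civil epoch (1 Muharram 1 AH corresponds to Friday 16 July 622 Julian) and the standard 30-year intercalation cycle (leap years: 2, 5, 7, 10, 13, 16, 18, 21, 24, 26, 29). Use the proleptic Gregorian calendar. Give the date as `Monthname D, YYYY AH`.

Ramadan 6, 655 AH

Both dates share Julian Day Number 2180437; in the tabular Islamic calendar that is 6 Ramadan 655 AH.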